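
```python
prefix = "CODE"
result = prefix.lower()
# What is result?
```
Trace:
  prefix='CODE'
  prefix='CODE', result='code'

Final answer: 'code'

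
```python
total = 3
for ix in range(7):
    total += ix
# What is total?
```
Trace:
  total=3
  total=3, ix=0
  total=4, ix=1
  total=6, ix=2
  total=9, ix=3
  total=13, ix=4
  total=18, ix=5
  total=24, ix=6

Final answer: 24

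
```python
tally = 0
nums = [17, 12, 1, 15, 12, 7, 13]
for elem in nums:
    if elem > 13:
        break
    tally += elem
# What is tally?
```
Trace:
  tally=0
  tally=0, elem=17

Final answer: 0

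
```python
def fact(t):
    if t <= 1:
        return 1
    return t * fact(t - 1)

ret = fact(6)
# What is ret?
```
Call trace:
fact(t=6)
  fact(t=5)
    fact(t=4)
      fact(t=3)
        fact(t=2)
          fact(t=1)
          -> return 1
        -> return 2
      -> return 6
    -> return 24
  -> return 120
-> return 720

Final answer: 720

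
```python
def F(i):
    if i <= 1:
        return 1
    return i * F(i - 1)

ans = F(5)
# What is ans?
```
Call trace:
F(i=5)
  F(i=4)
    F(i=3)
      F(i=2)
        F(i=1)
        -> return 1
      -> return 2
    -> return 6
  -> return 24
-> return 120

Final answer: 120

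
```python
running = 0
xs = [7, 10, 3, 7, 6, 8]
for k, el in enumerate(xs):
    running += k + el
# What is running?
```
Trace:
  running=0
  running=7, k=0, el=7
  running=18, k=1, el=10
  running=23, k=2, el=3
  running=33, k=3, el=7
  running=43, k=4, el=6
  running=56, k=5, el=8

Final answer: 56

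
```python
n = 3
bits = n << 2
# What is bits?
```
Trace:
  n=3
  n=3, bits=12

Final answer: 12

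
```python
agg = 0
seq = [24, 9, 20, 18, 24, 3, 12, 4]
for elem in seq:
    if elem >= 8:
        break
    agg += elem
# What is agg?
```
Trace:
  agg=0
  agg=0, elem=24

Final answer: 0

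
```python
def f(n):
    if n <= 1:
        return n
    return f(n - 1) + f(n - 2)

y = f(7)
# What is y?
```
Call trace (a repeated sub-call is expanded the first time; later identical calls just restate its return value):
f(n=7)
  f(n=6)
    f(n=5)
      f(n=4)
        f(n=3)
          f(n=2)
            f(n=1)
            -> return 1
            f(n=0)
            -> return 0
          -> return 1
          f(n=1)
          -> return 1
        -> return 2
        f(n=2) -> return 1  (same call as traced above)
      -> return 3
      f(n=3) -> return 2  (same call as traced above)
    -> return 5
    f(n=4) -> return 3  (same call as traced above)
  -> return 8
  f(n=5) -> return 5  (same call as traced above)
-> return 13

Final answer: 13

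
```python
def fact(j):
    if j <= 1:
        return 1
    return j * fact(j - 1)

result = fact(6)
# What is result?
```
Call trace:
fact(j=6)
  fact(j=5)
    fact(j=4)
      fact(j=3)
        fact(j=2)
          fact(j=1)
          -> return 1
        -> return 2
      -> return 6
    -> return 24
  -> return 120
-> return 720

Final answer: 720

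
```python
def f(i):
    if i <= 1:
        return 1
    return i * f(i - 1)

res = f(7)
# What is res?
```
Call trace:
f(i=7)
  f(i=6)
    f(i=5)
      f(i=4)
        f(i=3)
          f(i=2)
            f(i=1)
            -> return 1
          -> return 2
        -> return 6
      -> return 24
    -> return 120
  -> return 720
-> return 5040

Final answer: 5040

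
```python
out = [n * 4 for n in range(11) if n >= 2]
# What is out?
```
Trace:
  n=0
  n=1
  n=2
  n=3
  n=4
  n=5
  n=6
  n=7
  n=8
  n=9
  n=10
  out=[8, 12, 16, 20, 24, 28, 32, 36, 40]

Final answer: [8, 12, 16, 20, 24, 28, 32, 36, 40]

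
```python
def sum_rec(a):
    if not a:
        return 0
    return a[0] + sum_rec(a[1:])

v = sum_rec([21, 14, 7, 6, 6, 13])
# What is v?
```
Call trace:
sum_rec(a=[21, 14, 7, 6, 6, 13])
  sum_rec(a=[14, 7, 6, 6, 13])
    sum_rec(a=[7, 6, 6, 13])
      sum_rec(a=[6, 6, 13])
        sum_rec(a=[6, 13])
          sum_rec(a=[13])
            sum_rec(a=[])
            -> return 0
          -> return 13
        -> return 19
      -> return 25
    -> return 32
  -> return 46
-> return 67

Final answer: 67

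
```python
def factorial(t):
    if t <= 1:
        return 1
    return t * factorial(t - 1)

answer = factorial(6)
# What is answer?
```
Call trace:
factorial(t=6)
  factorial(t=5)
    factorial(t=4)
      factorial(t=3)
        factorial(t=2)
          factorial(t=1)
          -> return 1
        -> return 2
      -> return 6
    -> return 24
  -> return 120
-> return 720

Final answer: 720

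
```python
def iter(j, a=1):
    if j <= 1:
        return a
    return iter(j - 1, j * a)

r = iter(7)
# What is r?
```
Call trace:
iter(j=7, a=1)
  iter(j=6, a=7)
    iter(j=5, a=42)
      iter(j=4, a=210)
        iter(j=3, a=840)
          iter(j=2, a=2520)
            iter(j=1, a=5040)
            -> return 5040
          -> return 5040
        -> return 5040
      -> return 5040
    -> return 5040
  -> return 5040
-> return 5040

Final answer: 5040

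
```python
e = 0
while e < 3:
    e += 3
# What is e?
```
Trace:
  e=0
  e=3

Final answer: 3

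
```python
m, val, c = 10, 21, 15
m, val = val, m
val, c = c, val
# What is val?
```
Trace:
  m=10, val=21, c=15
  m=21, val=10, c=15
  m=21, val=15, c=10

Final answer: 15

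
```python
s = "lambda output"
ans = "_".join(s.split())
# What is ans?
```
Trace:
  s='lambda output'
  s='lambda output', ans='lambda_output'

Final answer: 'lambda_output'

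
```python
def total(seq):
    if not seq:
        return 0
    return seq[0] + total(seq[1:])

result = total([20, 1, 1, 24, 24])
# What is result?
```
Call trace:
total(seq=[20, 1, 1, 24, 24])
  total(seq=[1, 1, 24, 24])
    total(seq=[1, 24, 24])
      total(seq=[24, 24])
        total(seq=[24])
          total(seq=[])
          -> return 0
        -> return 24
      -> return 48
    -> return 49
  -> return 50
-> return 70

Final answer: 70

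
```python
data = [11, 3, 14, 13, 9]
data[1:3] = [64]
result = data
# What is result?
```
Trace:
  data=[11, 3, 14, 13, 9]
  data=[11, 64, 13, 9]
  data=[11, 64, 13, 9], result=[11, 64, 13, 9]

Final answer: [11, 64, 13, 9]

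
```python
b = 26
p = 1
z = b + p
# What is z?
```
Trace:
  b=26
  b=26, p=1
  b=26, p=1, z=27

Final answer: 27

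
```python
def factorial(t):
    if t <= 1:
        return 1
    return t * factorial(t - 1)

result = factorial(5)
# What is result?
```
Call trace:
factorial(t=5)
  factorial(t=4)
    factorial(t=3)
      factorial(t=2)
        factorial(t=1)
        -> return 1
      -> return 2
    -> return 6
  -> return 24
-> return 120

Final answer: 120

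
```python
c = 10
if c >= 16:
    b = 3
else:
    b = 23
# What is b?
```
Trace:
  c=10
  c=10, b=23

Final answer: 23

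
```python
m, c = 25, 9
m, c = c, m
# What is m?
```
Trace:
  m=25, c=9
  m=9, c=25

Final answer: 9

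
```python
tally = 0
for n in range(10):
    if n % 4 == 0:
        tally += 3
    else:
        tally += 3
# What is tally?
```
Trace:
  tally=0
  tally=3, n=0
  tally=6, n=1
  tally=9, n=2
  tally=12, n=3
  tally=15, n=4
  tally=18, n=5
  tally=21, n=6
  tally=24, n=7
  tally=27, n=8
  tally=30, n=9

Final answer: 30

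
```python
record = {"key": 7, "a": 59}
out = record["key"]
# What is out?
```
Trace:
  record={'key': 7, 'a': 59}
  record={'key': 7, 'a': 59}, out=7

Final answer: 7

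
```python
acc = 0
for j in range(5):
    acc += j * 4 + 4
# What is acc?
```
Trace:
  acc=0
  acc=4, j=0
  acc=12, j=1
  acc=24, j=2
  acc=40, j=3
  acc=60, j=4

Final answer: 60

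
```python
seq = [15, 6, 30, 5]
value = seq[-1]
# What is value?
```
Trace:
  seq=[15, 6, 30, 5]
  seq=[15, 6, 30, 5], value=5

Final answer: 5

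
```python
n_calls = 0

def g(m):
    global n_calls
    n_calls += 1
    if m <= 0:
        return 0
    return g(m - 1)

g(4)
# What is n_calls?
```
Call trace:
g(m=4)
  g(m=3)
    g(m=2)
      g(m=1)
        g(m=0)
        -> return 0
      -> return 0
    -> return 0
  -> return 0
-> return 0

n_calls is incremented once per call. g is entered once for each m = 4, 3, 2, 1, 0 (the m <= 0 call returns without recursing), i.e. 4 + 1 calls.
n_calls = 5

Final answer: 5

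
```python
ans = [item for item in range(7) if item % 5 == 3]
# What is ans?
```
Trace:
  item=0
  item=1
  item=2
  item=3
  item=4
  item=5
  item=6
  ans=[3]

Final answer: [3]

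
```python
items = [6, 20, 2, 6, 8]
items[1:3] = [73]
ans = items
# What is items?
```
Trace:
  items=[6, 20, 2, 6, 8]
  items=[6, 73, 6, 8]
  items=[6, 73, 6, 8], ans=[6, 73, 6, 8]

Final answer: [6, 73, 6, 8]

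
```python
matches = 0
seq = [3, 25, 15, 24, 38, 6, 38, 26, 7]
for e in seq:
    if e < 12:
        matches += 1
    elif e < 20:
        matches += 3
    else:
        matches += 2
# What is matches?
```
Trace:
  matches=0
  matches=1, e=3
  matches=3, e=25
  matches=6, e=15
  matches=8, e=24
  matches=10, e=38
  matches=11, e=6
  matches=13, e=38
  matches=15, e=26
  matches=16, e=7

Final answer: 16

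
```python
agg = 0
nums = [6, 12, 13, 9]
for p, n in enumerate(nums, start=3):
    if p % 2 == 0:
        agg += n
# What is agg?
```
Trace:
  agg=0
  agg=0, p=3, n=6
  agg=12, p=4, n=12
  agg=12, p=5, n=13
  agg=21, p=6, n=9

Final answer: 21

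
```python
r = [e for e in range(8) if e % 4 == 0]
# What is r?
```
Trace:
  e=0
  e=1
  e=2
  e=3
  e=4
  e=5
  e=6
  e=7
  r=[0, 4]

Final answer: [0, 4]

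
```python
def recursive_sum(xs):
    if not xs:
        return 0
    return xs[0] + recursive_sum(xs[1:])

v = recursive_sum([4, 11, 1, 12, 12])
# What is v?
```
Call trace:
recursive_sum(xs=[4, 11, 1, 12, 12])
  recursive_sum(xs=[11, 1, 12, 12])
    recursive_sum(xs=[1, 12, 12])
      recursive_sum(xs=[12, 12])
        recursive_sum(xs=[12])
          recursive_sum(xs=[])
          -> return 0
        -> return 12
      -> return 24
    -> return 25
  -> return 36
-> return 40

Final answer: 40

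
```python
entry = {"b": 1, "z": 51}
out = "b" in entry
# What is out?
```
Trace:
  entry={'b': 1, 'z': 51}
  entry={'b': 1, 'z': 51}, out=True

Final answer: True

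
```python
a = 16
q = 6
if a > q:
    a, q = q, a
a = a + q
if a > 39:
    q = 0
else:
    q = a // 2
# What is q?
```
Trace:
  a=16
  a=16, q=6
  a=6, q=16
  a=22, q=16
  a=22, q=11

Final answer: 11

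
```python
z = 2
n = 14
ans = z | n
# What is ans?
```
Trace:
  z=2
  z=2, n=14
  z=2, n=14, ans=14

Final answer: 14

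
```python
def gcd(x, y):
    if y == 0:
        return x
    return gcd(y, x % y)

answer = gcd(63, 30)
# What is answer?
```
Call trace:
gcd(x=63, y=30)
  gcd(x=30, y=3)
    gcd(x=3, y=0)
    -> return 3
  -> return 3
-> return 3

Final answer: 3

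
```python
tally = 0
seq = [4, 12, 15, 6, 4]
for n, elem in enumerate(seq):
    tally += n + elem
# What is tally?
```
Trace:
  tally=0
  tally=4, n=0, elem=4
  tally=17, n=1, elem=12
  tally=34, n=2, elem=15
  tally=43, n=3, elem=6
  tally=51, n=4, elem=4

Final answer: 51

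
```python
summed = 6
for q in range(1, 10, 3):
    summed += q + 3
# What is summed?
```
Trace:
  summed=6
  summed=10, q=1
  summed=17, q=4
  summed=27, q=7

Final answer: 27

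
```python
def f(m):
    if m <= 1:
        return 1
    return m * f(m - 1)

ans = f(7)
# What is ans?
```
Call trace:
f(m=7)
  f(m=6)
    f(m=5)
      f(m=4)
        f(m=3)
          f(m=2)
            f(m=1)
            -> return 1
          -> return 2
        -> return 6
      -> return 24
    -> return 120
  -> return 720
-> return 5040

Final answer: 5040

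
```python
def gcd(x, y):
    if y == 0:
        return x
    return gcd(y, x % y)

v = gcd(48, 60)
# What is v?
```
Call trace:
gcd(x=48, y=60)
  gcd(x=60, y=48)
    gcd(x=48, y=12)
      gcd(x=12, y=0)
      -> return 12
    -> return 12
  -> return 12
-> return 12

Final answer: 12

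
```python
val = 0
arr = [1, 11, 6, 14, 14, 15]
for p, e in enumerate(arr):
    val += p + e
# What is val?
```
Trace:
  val=0
  val=1, p=0, e=1
  val=13, p=1, e=11
  val=21, p=2, e=6
  val=38, p=3, e=14
  val=56, p=4, e=14
  val=76, p=5, e=15

Final answer: 76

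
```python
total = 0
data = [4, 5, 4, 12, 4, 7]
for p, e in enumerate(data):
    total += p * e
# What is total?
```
Trace:
  total=0
  total=0, p=0, e=4
  total=5, p=1, e=5
  total=13, p=2, e=4
  total=49, p=3, e=12
  total=65, p=4, e=4
  total=100, p=5, e=7

Final answer: 100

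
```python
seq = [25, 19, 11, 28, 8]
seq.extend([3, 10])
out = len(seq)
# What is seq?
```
Trace:
  seq=[25, 19, 11, 28, 8]
  seq=[25, 19, 11, 28, 8, 3, 10]
  seq=[25, 19, 11, 28, 8, 3, 10], out=7

Final answer: [25, 19, 11, 28, 8, 3, 10]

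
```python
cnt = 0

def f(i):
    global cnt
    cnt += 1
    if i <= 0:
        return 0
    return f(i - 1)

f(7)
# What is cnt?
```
Call trace:
f(i=7)
  f(i=6)
    f(i=5)
      f(i=4)
        f(i=3)
          f(i=2)
            f(i=1)
              f(i=0)
              -> return 0
            -> return 0
          -> return 0
        -> return 0
      -> return 0
    -> return 0
  -> return 0
-> return 0

cnt is incremented once per call. f is entered once for each i = 7, 6, 5, 4, 3, 2, 1, 0 (the i <= 0 call returns without recursing), i.e. 7 + 1 calls.
cnt = 8

Final answer: 8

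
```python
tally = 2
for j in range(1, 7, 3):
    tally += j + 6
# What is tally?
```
Trace:
  tally=2
  tally=9, j=1
  tally=19, j=4

Final answer: 19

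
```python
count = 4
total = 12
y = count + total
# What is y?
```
Trace:
  count=4
  count=4, total=12
  count=4, total=12, y=16

Final answer: 16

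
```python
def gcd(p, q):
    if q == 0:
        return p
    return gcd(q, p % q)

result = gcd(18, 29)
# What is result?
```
Call trace:
gcd(p=18, q=29)
  gcd(p=29, q=18)
    gcd(p=18, q=11)
      gcd(p=11, q=7)
        gcd(p=7, q=4)
          gcd(p=4, q=3)
            gcd(p=3, q=1)
              gcd(p=1, q=0)
              -> return 1
            -> return 1
          -> return 1
        -> return 1
      -> return 1
    -> return 1
  -> return 1
-> return 1

Final answer: 1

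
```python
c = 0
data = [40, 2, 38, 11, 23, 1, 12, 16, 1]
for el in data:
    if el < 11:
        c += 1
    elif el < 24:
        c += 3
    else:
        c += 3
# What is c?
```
Trace:
  c=0
  c=3, el=40
  c=4, el=2
  c=7, el=38
  c=10, el=11
  c=13, el=23
  c=14, el=1
  c=17, el=12
  c=20, el=16
  c=21, el=1

Final answer: 21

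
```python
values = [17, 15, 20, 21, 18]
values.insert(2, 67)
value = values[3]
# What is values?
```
Trace:
  values=[17, 15, 20, 21, 18]
  values=[17, 15, 67, 20, 21, 18]
  values=[17, 15, 67, 20, 21, 18], value=20

Final answer: [17, 15, 67, 20, 21, 18]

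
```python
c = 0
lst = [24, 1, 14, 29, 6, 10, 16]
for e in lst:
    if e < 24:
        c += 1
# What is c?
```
Trace:
  c=0
  c=0, e=24
  c=1, e=1
  c=2, e=14
  c=2, e=29
  c=3, e=6
  c=4, e=10
  c=5, e=16

Final answer: 5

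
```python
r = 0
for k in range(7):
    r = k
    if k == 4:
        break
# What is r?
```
Trace:
  r=0
  r=0, k=0
  r=1, k=1
  r=2, k=2
  r=3, k=3
  r=4, k=4

Final answer: 4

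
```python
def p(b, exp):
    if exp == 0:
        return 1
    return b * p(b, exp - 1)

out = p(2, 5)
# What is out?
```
Call trace:
p(b=2, exp=5)
  p(b=2, exp=4)
    p(b=2, exp=3)
      p(b=2, exp=2)
        p(b=2, exp=1)
          p(b=2, exp=0)
          -> return 1
        -> return 2
      -> return 4
    -> return 8
  -> return 16
-> return 32

Final answer: 32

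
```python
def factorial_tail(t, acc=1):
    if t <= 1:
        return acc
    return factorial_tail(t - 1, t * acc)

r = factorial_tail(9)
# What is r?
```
Call trace:
factorial_tail(t=9, acc=1)
  factorial_tail(t=8, acc=9)
    factorial_tail(t=7, acc=72)
      factorial_tail(t=6, acc=504)
        factorial_tail(t=5, acc=3024)
          factorial_tail(t=4, acc=15120)
            factorial_tail(t=3, acc=60480)
              factorial_tail(t=2, acc=181440)
                factorial_tail(t=1, acc=362880)
                -> return 362880
              -> return 362880
            -> return 362880
          -> return 362880
        -> return 362880
      -> return 362880
    -> return 362880
  -> return 362880
-> return 362880

Final answer: 362880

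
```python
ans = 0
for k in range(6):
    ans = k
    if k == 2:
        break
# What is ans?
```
Trace:
  ans=0
  ans=0, k=0
  ans=1, k=1
  ans=2, k=2

Final answer: 2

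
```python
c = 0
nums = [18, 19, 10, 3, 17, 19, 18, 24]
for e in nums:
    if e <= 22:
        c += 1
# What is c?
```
Trace:
  c=0
  c=1, e=18
  c=2, e=19
  c=3, e=10
  c=4, e=3
  c=5, e=17
  c=6, e=19
  c=7, e=18
  c=7, e=24

Final answer: 7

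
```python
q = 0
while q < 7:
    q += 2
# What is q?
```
Trace:
  q=0
  q=2
  q=4
  q=6
  q=8

Final answer: 8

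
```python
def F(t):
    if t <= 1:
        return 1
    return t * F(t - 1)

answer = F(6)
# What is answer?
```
Call trace:
F(t=6)
  F(t=5)
    F(t=4)
      F(t=3)
        F(t=2)
          F(t=1)
          -> return 1
        -> return 2
      -> return 6
    -> return 24
  -> return 120
-> return 720

Final answer: 720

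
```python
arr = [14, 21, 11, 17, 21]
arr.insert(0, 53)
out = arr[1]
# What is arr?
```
Trace:
  arr=[14, 21, 11, 17, 21]
  arr=[53, 14, 21, 11, 17, 21]
  arr=[53, 14, 21, 11, 17, 21], out=14

Final answer: [53, 14, 21, 11, 17, 21]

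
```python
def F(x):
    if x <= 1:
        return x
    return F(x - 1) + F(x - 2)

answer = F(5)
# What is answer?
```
Call trace (a repeated sub-call is expanded the first time; later identical calls just restate its return value):
F(x=5)
  F(x=4)
    F(x=3)
      F(x=2)
        F(x=1)
        -> return 1
        F(x=0)
        -> return 0
      -> return 1
      F(x=1)
      -> return 1
    -> return 2
    F(x=2) -> return 1  (same call as traced above)
  -> return 3
  F(x=3) -> return 2  (same call as traced above)
-> return 5

Final answer: 5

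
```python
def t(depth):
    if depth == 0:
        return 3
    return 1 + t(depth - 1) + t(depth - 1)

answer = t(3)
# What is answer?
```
Call trace (a repeated sub-call is expanded the first time; later identical calls just restate its return value):
t(depth=3)
  t(depth=2)
    t(depth=1)
      t(depth=0)
      -> return 3
      t(depth=0)
      -> return 3
    -> return 7
    t(depth=1) -> return 7  (same call as traced above)
  -> return 15
  t(depth=2) -> return 15  (same call as traced above)
-> return 31

Final answer: 31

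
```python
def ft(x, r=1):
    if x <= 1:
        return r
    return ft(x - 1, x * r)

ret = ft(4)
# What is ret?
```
Call trace:
ft(x=4, r=1)
  ft(x=3, r=4)
    ft(x=2, r=12)
      ft(x=1, r=24)
      -> return 24
    -> return 24
  -> return 24
-> return 24

Final answer: 24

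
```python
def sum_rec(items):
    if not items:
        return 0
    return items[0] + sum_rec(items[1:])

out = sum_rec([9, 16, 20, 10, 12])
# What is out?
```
Call trace:
sum_rec(items=[9, 16, 20, 10, 12])
  sum_rec(items=[16, 20, 10, 12])
    sum_rec(items=[20, 10, 12])
      sum_rec(items=[10, 12])
        sum_rec(items=[12])
          sum_rec(items=[])
          -> return 0
        -> return 12
      -> return 22
    -> return 42
  -> return 58
-> return 67

Final answer: 67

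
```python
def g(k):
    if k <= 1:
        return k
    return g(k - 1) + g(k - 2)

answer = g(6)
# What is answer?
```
Call trace (a repeated sub-call is expanded the first time; later identical calls just restate its return value):
g(k=6)
  g(k=5)
    g(k=4)
      g(k=3)
        g(k=2)
          g(k=1)
          -> return 1
          g(k=0)
          -> return 0
        -> return 1
        g(k=1)
        -> return 1
      -> return 2
      g(k=2) -> return 1  (same call as traced above)
    -> return 3
    g(k=3) -> return 2  (same call as traced above)
  -> return 5
  g(k=4) -> return 3  (same call as traced above)
-> return 8

Final answer: 8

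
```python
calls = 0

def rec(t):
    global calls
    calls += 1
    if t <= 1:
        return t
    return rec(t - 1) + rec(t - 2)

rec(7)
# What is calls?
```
Call trace (a repeated sub-call is expanded the first time; later identical calls just restate its return value):
rec(t=7)
  rec(t=6)
    rec(t=5)
      rec(t=4)
        rec(t=3)
          rec(t=2)
            rec(t=1)
            -> return 1
            rec(t=0)
            -> return 0
          -> return 1
          rec(t=1)
          -> return 1
        -> return 2
        rec(t=2) -> return 1  (same call as traced above)
      -> return 3
      rec(t=3) -> return 2  (same call as traced above)
    -> return 5
    rec(t=4) -> return 3  (same call as traced above)
  -> return 8
  rec(t=5) -> return 5  (same call as traced above)
-> return 13

calls is incremented once per call, so count the calls in each subtree. Let C(t) = number of calls made by rec(t).
C(0) = C(1) = 1 (base case, no recursion); C(t) = 1 + C(t - 1) + C(t - 2) otherwise.
C(2) = 1 + C(1) + C(0) = 1 + 1 + 1 = 3
C(3) = 1 + C(2) + C(1) = 1 + 3 + 1 = 5
C(4) = 1 + C(3) + C(2) = 1 + 5 + 3 = 9
C(5) = 1 + C(4) + C(3) = 1 + 9 + 5 = 15
C(6) = 1 + C(5) + C(4) = 1 + 15 + 9 = 25
C(7) = 1 + C(6) + C(5) = 1 + 25 + 15 = 41
calls = C(7) = 41

Final answer: 41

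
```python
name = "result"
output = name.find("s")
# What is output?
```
Trace:
  name='result'
  name='result', output=2

Final answer: 2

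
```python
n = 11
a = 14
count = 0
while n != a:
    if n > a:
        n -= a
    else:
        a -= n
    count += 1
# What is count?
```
Trace:
  n=11
  n=11, a=14
  n=11, a=14, count=0
  n=11, a=3, count=1
  n=8, a=3, count=2
  n=5, a=3, count=3
  n=2, a=3, count=4
  n=2, a=1, count=5
  n=1, a=1, count=6

Final answer: 6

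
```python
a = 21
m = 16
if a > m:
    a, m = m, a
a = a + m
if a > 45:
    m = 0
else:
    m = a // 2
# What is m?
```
Trace:
  a=21
  a=21, m=16
  a=16, m=21
  a=37, m=21
  a=37, m=18

Final answer: 18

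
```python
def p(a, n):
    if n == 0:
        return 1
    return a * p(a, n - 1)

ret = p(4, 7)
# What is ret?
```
Call trace:
p(a=4, n=7)
  p(a=4, n=6)
    p(a=4, n=5)
      p(a=4, n=4)
        p(a=4, n=3)
          p(a=4, n=2)
            p(a=4, n=1)
              p(a=4, n=0)
              -> return 1
            -> return 4
          -> return 16
        -> return 64
      -> return 256
    -> return 1024
  -> return 4096
-> return 16384

Final answer: 16384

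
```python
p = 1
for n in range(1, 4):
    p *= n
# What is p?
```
Trace:
  p=1
  p=1, n=1
  p=2, n=2
  p=6, n=3

Final answer: 6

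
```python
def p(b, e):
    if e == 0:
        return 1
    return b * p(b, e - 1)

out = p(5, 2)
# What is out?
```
Call trace:
p(b=5, e=2)
  p(b=5, e=1)
    p(b=5, e=0)
    -> return 1
  -> return 5
-> return 25

Final answer: 25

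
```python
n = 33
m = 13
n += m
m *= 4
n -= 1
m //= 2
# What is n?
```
Trace:
  n=33
  n=33, m=13
  n=46, m=13
  n=46, m=52
  n=45, m=52
  n=45, m=26

Final answer: 45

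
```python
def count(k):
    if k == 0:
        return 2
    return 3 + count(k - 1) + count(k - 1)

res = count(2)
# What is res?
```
Call trace (a repeated sub-call is expanded the first time; later identical calls just restate its return value):
count(k=2)
  count(k=1)
    count(k=0)
    -> return 2
    count(k=0)
    -> return 2
  -> return 7
  count(k=1) -> return 7  (same call as traced above)
-> return 17

Final answer: 17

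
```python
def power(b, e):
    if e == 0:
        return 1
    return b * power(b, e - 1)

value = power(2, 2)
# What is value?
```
Call trace:
power(b=2, e=2)
  power(b=2, e=1)
    power(b=2, e=0)
    -> return 1
  -> return 2
-> return 4

Final answer: 4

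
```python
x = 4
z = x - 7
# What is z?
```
Trace:
  x=4
  x=4, z=-3

Final answer: -3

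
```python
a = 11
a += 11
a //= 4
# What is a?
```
Trace:
  a=11
  a=22
  a=5

Final answer: 5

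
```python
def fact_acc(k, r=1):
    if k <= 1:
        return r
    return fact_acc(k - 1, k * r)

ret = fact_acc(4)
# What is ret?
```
Call trace:
fact_acc(k=4, r=1)
  fact_acc(k=3, r=4)
    fact_acc(k=2, r=12)
      fact_acc(k=1, r=24)
      -> return 24
    -> return 24
  -> return 24
-> return 24

Final answer: 24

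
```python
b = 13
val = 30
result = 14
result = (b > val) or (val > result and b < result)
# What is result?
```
Trace:
  b=13
  b=13, val=30
  b=13, val=30, result=14
  b=13, val=30, result=True

Final answer: True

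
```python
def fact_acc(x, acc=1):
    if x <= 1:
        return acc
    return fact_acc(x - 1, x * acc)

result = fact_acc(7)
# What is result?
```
Call trace:
fact_acc(x=7, acc=1)
  fact_acc(x=6, acc=7)
    fact_acc(x=5, acc=42)
      fact_acc(x=4, acc=210)
        fact_acc(x=3, acc=840)
          fact_acc(x=2, acc=2520)
            fact_acc(x=1, acc=5040)
            -> return 5040
          -> return 5040
        -> return 5040
      -> return 5040
    -> return 5040
  -> return 5040
-> return 5040

Final answer: 5040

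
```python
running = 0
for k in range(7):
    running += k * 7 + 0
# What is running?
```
Trace:
  running=0
  running=0, k=0
  running=7, k=1
  running=21, k=2
  running=42, k=3
  running=70, k=4
  running=105, k=5
  running=147, k=6

Final answer: 147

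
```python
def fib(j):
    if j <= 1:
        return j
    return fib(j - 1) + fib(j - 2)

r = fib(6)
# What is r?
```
Call trace (a repeated sub-call is expanded the first time; later identical calls just restate its return value):
fib(j=6)
  fib(j=5)
    fib(j=4)
      fib(j=3)
        fib(j=2)
          fib(j=1)
          -> return 1
          fib(j=0)
          -> return 0
        -> return 1
        fib(j=1)
        -> return 1
      -> return 2
      fib(j=2) -> return 1  (same call as traced above)
    -> return 3
    fib(j=3) -> return 2  (same call as traced above)
  -> return 5
  fib(j=4) -> return 3  (same call as traced above)
-> return 8

Final answer: 8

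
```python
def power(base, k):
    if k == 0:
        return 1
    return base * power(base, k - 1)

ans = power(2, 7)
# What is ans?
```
Call trace:
power(base=2, k=7)
  power(base=2, k=6)
    power(base=2, k=5)
      power(base=2, k=4)
        power(base=2, k=3)
          power(base=2, k=2)
            power(base=2, k=1)
              power(base=2, k=0)
              -> return 1
            -> return 2
          -> return 4
        -> return 8
      -> return 16
    -> return 32
  -> return 64
-> return 128

Final answer: 128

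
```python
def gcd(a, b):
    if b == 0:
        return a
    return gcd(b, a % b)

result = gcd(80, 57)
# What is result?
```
Call trace:
gcd(a=80, b=57)
  gcd(a=57, b=23)
    gcd(a=23, b=11)
      gcd(a=11, b=1)
        gcd(a=1, b=0)
        -> return 1
      -> return 1
    -> return 1
  -> return 1
-> return 1

Final answer: 1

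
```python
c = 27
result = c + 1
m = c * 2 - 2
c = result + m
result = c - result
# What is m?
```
Trace:
  c=27
  c=27, result=28
  c=27, result=28, m=52
  c=80, result=28, m=52
  c=80, result=52, m=52

Final answer: 52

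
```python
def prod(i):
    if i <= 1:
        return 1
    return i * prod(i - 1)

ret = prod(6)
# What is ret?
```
Call trace:
prod(i=6)
  prod(i=5)
    prod(i=4)
      prod(i=3)
        prod(i=2)
          prod(i=1)
          -> return 1
        -> return 2
      -> return 6
    -> return 24
  -> return 120
-> return 720

Final answer: 720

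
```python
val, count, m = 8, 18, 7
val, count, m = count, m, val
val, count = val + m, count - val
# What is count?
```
Trace:
  val=8, count=18, m=7
  val=18, count=7, m=8
  val=26, count=-11, m=8

Final answer: -11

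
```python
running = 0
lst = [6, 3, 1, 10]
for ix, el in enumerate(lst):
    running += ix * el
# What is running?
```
Trace:
  running=0
  running=0, ix=0, el=6
  running=3, ix=1, el=3
  running=5, ix=2, el=1
  running=35, ix=3, el=10

Final answer: 35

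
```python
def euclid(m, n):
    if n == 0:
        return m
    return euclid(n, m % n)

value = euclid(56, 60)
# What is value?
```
Call trace:
euclid(m=56, n=60)
  euclid(m=60, n=56)
    euclid(m=56, n=4)
      euclid(m=4, n=0)
      -> return 4
    -> return 4
  -> return 4
-> return 4

Final answer: 4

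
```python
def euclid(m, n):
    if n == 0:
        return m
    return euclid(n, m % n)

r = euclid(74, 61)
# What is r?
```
Call trace:
euclid(m=74, n=61)
  euclid(m=61, n=13)
    euclid(m=13, n=9)
      euclid(m=9, n=4)
        euclid(m=4, n=1)
          euclid(m=1, n=0)
          -> return 1
        -> return 1
      -> return 1
    -> return 1
  -> return 1
-> return 1

Final answer: 1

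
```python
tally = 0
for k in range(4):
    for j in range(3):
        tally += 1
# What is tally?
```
Trace:
  tally=0
  tally=1, k=0, j=0
  tally=2, k=0, j=1
  tally=3, k=0, j=2
  tally=4, k=1, j=0
  tally=5, k=1, j=1
  tally=6, k=1, j=2
  tally=7, k=2, j=0
  tally=8, k=2, j=1
  tally=9, k=2, j=2
  tally=10, k=3, j=0
  tally=11, k=3, j=1
  tally=12, k=3, j=2

Final answer: 12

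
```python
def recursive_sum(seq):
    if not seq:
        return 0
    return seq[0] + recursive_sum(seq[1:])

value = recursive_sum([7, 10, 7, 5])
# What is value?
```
Call trace:
recursive_sum(seq=[7, 10, 7, 5])
  recursive_sum(seq=[10, 7, 5])
    recursive_sum(seq=[7, 5])
      recursive_sum(seq=[5])
        recursive_sum(seq=[])
        -> return 0
      -> return 5
    -> return 12
  -> return 22
-> return 29

Final answer: 29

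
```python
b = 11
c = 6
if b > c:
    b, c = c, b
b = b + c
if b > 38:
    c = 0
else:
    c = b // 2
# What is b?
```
Trace:
  b=11
  b=11, c=6
  b=6, c=11
  b=17, c=11
  b=17, c=8

Final answer: 17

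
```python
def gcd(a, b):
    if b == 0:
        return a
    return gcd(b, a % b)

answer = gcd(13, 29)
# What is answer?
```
Call trace:
gcd(a=13, b=29)
  gcd(a=29, b=13)
    gcd(a=13, b=3)
      gcd(a=3, b=1)
        gcd(a=1, b=0)
        -> return 1
      -> return 1
    -> return 1
  -> return 1
-> return 1

Final answer: 1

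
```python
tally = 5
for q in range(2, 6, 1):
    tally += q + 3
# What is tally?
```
Trace:
  tally=5
  tally=10, q=2
  tally=16, q=3
  tally=23, q=4
  tally=31, q=5

Final answer: 31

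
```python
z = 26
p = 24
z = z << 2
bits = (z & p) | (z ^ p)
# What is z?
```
Trace:
  z=26
  z=26, p=24
  z=104, p=24
  z=104, p=24, bits=120

Final answer: 104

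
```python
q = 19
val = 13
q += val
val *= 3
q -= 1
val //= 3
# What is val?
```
Trace:
  q=19
  q=19, val=13
  q=32, val=13
  q=32, val=39
  q=31, val=39
  q=31, val=13

Final answer: 13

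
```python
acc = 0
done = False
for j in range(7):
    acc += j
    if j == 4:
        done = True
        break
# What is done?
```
Trace:
  acc=0
  acc=0, done=False
  acc=0, done=False, j=0
  acc=1, done=False, j=1
  acc=3, done=False, j=2
  acc=6, done=False, j=3
  acc=10, done=True, j=4

Final answer: True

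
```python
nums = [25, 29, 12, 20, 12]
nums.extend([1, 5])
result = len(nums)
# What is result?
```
Trace:
  nums=[25, 29, 12, 20, 12]
  nums=[25, 29, 12, 20, 12, 1, 5]
  nums=[25, 29, 12, 20, 12, 1, 5], result=7

Final answer: 7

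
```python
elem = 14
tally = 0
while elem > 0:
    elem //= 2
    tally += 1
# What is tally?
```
Trace:
  elem=14
  elem=14, tally=0
  elem=7, tally=1
  elem=3, tally=2
  elem=1, tally=3
  elem=0, tally=4

Final answer: 4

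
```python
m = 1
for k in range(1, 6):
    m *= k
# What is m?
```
Trace:
  m=1
  m=1, k=1
  m=2, k=2
  m=6, k=3
  m=24, k=4
  m=120, k=5

Final answer: 120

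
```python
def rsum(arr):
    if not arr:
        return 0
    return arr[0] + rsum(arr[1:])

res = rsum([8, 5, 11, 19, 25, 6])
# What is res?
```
Call trace:
rsum(arr=[8, 5, 11, 19, 25, 6])
  rsum(arr=[5, 11, 19, 25, 6])
    rsum(arr=[11, 19, 25, 6])
      rsum(arr=[19, 25, 6])
        rsum(arr=[25, 6])
          rsum(arr=[6])
            rsum(arr=[])
            -> return 0
          -> return 6
        -> return 31
      -> return 50
    -> return 61
  -> return 66
-> return 74

Final answer: 74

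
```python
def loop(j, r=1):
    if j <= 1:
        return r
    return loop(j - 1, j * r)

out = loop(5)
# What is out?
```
Call trace:
loop(j=5, r=1)
  loop(j=4, r=5)
    loop(j=3, r=20)
      loop(j=2, r=60)
        loop(j=1, r=120)
        -> return 120
      -> return 120
    -> return 120
  -> return 120
-> return 120

Final answer: 120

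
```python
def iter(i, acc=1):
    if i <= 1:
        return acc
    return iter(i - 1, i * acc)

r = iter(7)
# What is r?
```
Call trace:
iter(i=7, acc=1)
  iter(i=6, acc=7)
    iter(i=5, acc=42)
      iter(i=4, acc=210)
        iter(i=3, acc=840)
          iter(i=2, acc=2520)
            iter(i=1, acc=5040)
            -> return 5040
          -> return 5040
        -> return 5040
      -> return 5040
    -> return 5040
  -> return 5040
-> return 5040

Final answer: 5040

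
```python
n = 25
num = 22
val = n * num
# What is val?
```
Trace:
  n=25
  n=25, num=22
  n=25, num=22, val=550

Final answer: 550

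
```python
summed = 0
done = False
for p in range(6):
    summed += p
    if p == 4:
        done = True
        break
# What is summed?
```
Trace:
  summed=0
  summed=0, done=False
  summed=0, done=False, p=0
  summed=1, done=False, p=1
  summed=3, done=False, p=2
  summed=6, done=False, p=3
  summed=10, done=True, p=4

Final answer: 10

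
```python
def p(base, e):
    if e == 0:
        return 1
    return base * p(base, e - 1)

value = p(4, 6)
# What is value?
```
Call trace:
p(base=4, e=6)
  p(base=4, e=5)
    p(base=4, e=4)
      p(base=4, e=3)
        p(base=4, e=2)
          p(base=4, e=1)
            p(base=4, e=0)
            -> return 1
          -> return 4
        -> return 16
      -> return 64
    -> return 256
  -> return 1024
-> return 4096

Final answer: 4096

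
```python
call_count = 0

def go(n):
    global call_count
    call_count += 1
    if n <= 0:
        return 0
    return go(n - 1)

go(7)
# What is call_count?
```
Call trace:
go(n=7)
  go(n=6)
    go(n=5)
      go(n=4)
        go(n=3)
          go(n=2)
            go(n=1)
              go(n=0)
              -> return 0
            -> return 0
          -> return 0
        -> return 0
      -> return 0
    -> return 0
  -> return 0
-> return 0

call_count is incremented once per call. go is entered once for each n = 7, 6, 5, 4, 3, 2, 1, 0 (the n <= 0 call returns without recursing), i.e. 7 + 1 calls.
call_count = 8

Final answer: 8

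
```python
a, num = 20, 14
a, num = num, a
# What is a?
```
Trace:
  a=20, num=14
  a=14, num=20

Final answer: 14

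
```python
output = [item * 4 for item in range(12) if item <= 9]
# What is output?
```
Trace:
  item=0
  item=1
  item=2
  item=3
  item=4
  item=5
  item=6
  item=7
  item=8
  item=9
  item=10
  item=11
  output=[0, 4, 8, 12, 16, 20, 24, 28, 32, 36]

Final answer: [0, 4, 8, 12, 16, 20, 24, 28, 32, 36]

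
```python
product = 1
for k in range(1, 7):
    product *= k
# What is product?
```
Trace:
  product=1
  product=1, k=1
  product=2, k=2
  product=6, k=3
  product=24, k=4
  product=120, k=5
  product=720, k=6

Final answer: 720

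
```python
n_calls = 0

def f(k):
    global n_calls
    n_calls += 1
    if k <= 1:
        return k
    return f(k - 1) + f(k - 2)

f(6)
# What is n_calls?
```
Call trace (a repeated sub-call is expanded the first time; later identical calls just restate its return value):
f(k=6)
  f(k=5)
    f(k=4)
      f(k=3)
        f(k=2)
          f(k=1)
          -> return 1
          f(k=0)
          -> return 0
        -> return 1
        f(k=1)
        -> return 1
      -> return 2
      f(k=2) -> return 1  (same call as traced above)
    -> return 3
    f(k=3) -> return 2  (same call as traced above)
  -> return 5
  f(k=4) -> return 3  (same call as traced above)
-> return 8

n_calls is incremented once per call, so count the calls in each subtree. Let C(k) = number of calls made by f(k).
C(0) = C(1) = 1 (base case, no recursion); C(k) = 1 + C(k - 1) + C(k - 2) otherwise.
C(2) = 1 + C(1) + C(0) = 1 + 1 + 1 = 3
C(3) = 1 + C(2) + C(1) = 1 + 3 + 1 = 5
C(4) = 1 + C(3) + C(2) = 1 + 5 + 3 = 9
C(5) = 1 + C(4) + C(3) = 1 + 9 + 5 = 15
C(6) = 1 + C(5) + C(4) = 1 + 15 + 9 = 25
n_calls = C(6) = 25

Final answer: 25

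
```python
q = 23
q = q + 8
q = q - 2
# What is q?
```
Trace:
  q=23
  q=31
  q=29

Final answer: 29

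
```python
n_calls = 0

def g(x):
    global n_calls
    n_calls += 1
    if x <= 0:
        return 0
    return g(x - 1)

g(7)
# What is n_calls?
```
Call trace:
g(x=7)
  g(x=6)
    g(x=5)
      g(x=4)
        g(x=3)
          g(x=2)
            g(x=1)
              g(x=0)
              -> return 0
            -> return 0
          -> return 0
        -> return 0
      -> return 0
    -> return 0
  -> return 0
-> return 0

n_calls is incremented once per call. g is entered once for each x = 7, 6, 5, 4, 3, 2, 1, 0 (the x <= 0 call returns without recursing), i.e. 7 + 1 calls.
n_calls = 8

Final answer: 8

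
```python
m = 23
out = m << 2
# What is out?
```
Trace:
  m=23
  m=23, out=92

Final answer: 92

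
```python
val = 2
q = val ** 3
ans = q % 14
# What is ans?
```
Trace:
  val=2
  val=2, q=8
  val=2, q=8, ans=8

Final answer: 8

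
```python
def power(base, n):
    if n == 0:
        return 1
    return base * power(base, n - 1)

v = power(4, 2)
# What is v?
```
Call trace:
power(base=4, n=2)
  power(base=4, n=1)
    power(base=4, n=0)
    -> return 1
  -> return 4
-> return 16

Final answer: 16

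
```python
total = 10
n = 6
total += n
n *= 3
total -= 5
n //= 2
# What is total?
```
Trace:
  total=10
  total=10, n=6
  total=16, n=6
  total=16, n=18
  total=11, n=18
  total=11, n=9

Final answer: 11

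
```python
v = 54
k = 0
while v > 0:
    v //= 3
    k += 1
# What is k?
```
Trace:
  v=54
  v=54, k=0
  v=18, k=1
  v=6, k=2
  v=2, k=3
  v=0, k=4

Final answer: 4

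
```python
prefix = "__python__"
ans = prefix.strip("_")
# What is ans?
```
Trace:
  prefix='__python__'
  prefix='__python__', ans='python'

Final answer: 'python'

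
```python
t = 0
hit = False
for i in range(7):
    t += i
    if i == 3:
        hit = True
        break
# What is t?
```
Trace:
  t=0
  t=0, hit=False
  t=0, hit=False, i=0
  t=1, hit=False, i=1
  t=3, hit=False, i=2
  t=6, hit=True, i=3

Final answer: 6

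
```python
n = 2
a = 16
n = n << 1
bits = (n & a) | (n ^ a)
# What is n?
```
Trace:
  n=2
  n=2, a=16
  n=4, a=16
  n=4, a=16, bits=20

Final answer: 4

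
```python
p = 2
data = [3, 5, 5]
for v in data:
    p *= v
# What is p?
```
Trace:
  p=2
  p=6, v=3
  p=30, v=5
  p=150, v=5

Final answer: 150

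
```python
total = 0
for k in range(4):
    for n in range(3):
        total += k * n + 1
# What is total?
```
Trace:
  total=0
  total=1, k=0, n=0
  total=2, k=0, n=1
  total=3, k=0, n=2
  total=4, k=1, n=0
  total=6, k=1, n=1
  total=9, k=1, n=2
  total=10, k=2, n=0
  total=13, k=2, n=1
  total=18, k=2, n=2
  total=19, k=3, n=0
  total=23, k=3, n=1
  total=30, k=3, n=2

Final answer: 30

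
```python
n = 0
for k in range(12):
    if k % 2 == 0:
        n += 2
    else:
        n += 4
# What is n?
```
Trace:
  n=0
  n=2, k=0
  n=6, k=1
  n=8, k=2
  n=12, k=3
  n=14, k=4
  n=18, k=5
  n=20, k=6
  n=24, k=7
  n=26, k=8
  n=30, k=9
  n=32, k=10
  n=36, k=11

Final answer: 36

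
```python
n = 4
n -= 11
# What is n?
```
Trace:
  n=4
  n=-7

Final answer: -7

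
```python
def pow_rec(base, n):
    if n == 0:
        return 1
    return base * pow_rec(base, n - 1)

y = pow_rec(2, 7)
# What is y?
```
Call trace:
pow_rec(base=2, n=7)
  pow_rec(base=2, n=6)
    pow_rec(base=2, n=5)
      pow_rec(base=2, n=4)
        pow_rec(base=2, n=3)
          pow_rec(base=2, n=2)
            pow_rec(base=2, n=1)
              pow_rec(base=2, n=0)
              -> return 1
            -> return 2
          -> return 4
        -> return 8
      -> return 16
    -> return 32
  -> return 64
-> return 128

Final answer: 128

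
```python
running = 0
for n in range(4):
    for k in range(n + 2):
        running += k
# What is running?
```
Trace:
  running=0
  running=0, n=0, k=0
  running=1, n=0, k=1
  running=1, n=1, k=0
  running=2, n=1, k=1
  running=4, n=1, k=2
  running=4, n=2, k=0
  running=5, n=2, k=1
  running=7, n=2, k=2
  running=10, n=2, k=3
  running=10, n=3, k=0
  running=11, n=3, k=1
  running=13, n=3, k=2
  running=16, n=3, k=3
  running=20, n=3, k=4

Final answer: 20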